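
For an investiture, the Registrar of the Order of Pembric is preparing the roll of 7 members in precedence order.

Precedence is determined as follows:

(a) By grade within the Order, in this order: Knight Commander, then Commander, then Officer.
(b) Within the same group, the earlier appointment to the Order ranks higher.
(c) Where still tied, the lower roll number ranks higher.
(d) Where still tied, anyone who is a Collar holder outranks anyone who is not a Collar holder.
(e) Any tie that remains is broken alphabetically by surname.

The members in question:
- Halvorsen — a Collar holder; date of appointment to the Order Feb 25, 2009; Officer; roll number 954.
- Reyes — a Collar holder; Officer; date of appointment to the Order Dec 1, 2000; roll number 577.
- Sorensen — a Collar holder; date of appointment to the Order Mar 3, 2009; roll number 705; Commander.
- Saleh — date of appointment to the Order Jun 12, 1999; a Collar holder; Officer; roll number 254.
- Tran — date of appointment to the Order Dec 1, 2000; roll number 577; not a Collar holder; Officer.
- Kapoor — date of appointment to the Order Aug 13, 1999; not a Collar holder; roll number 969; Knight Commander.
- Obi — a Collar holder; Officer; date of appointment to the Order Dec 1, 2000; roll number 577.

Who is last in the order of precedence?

Halvorsen

By grade within the Order: Kapoor (Knight Commander); then Sorensen (Commander); then Saleh, Obi, Reyes, Tran and Halvorsen (Officer).
Among Saleh, Obi, Reyes, Tran and Halvorsen, by date of appointment to the Order (earlier first): Saleh (Jun 12, 1999) before Obi, Reyes and Tran (Dec 1, 2000) before Halvorsen (Feb 25, 2009).
Obi, Reyes and Tran all have roll number 577, so the next rule applies.
Among Obi, Reyes and Tran, a Collar holder before not a Collar holder: Obi and Reyes (a Collar holder) before Tran (not a Collar holder).
Among Obi and Reyes, alphabetically by surname: Obi before Reyes.
Order: Kapoor, Sorensen, Saleh, Obi, Reyes, Tran, Halvorsen.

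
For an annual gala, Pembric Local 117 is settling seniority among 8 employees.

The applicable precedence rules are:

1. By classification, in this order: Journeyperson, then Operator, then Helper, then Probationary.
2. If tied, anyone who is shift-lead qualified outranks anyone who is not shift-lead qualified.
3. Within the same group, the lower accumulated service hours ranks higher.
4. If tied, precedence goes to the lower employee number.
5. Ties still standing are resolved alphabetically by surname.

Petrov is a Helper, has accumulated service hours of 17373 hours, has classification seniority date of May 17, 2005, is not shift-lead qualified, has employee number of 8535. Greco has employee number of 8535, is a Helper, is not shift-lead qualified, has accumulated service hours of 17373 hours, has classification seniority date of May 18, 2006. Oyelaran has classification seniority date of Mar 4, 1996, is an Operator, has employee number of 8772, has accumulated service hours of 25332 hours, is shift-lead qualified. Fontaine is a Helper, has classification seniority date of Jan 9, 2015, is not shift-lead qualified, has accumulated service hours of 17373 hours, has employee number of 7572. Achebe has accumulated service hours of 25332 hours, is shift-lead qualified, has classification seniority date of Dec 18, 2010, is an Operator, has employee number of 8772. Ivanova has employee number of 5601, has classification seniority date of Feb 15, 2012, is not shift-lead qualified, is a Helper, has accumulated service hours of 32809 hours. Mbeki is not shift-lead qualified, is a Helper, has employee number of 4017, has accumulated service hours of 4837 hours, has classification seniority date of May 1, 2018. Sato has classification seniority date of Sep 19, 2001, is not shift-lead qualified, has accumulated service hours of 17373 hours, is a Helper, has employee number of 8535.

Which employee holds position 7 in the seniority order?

Sato

By classification: Achebe and Oyelaran (Operator); then Mbeki, Fontaine, Greco, Petrov, Sato and Ivanova (Helper).
Achebe and Oyelaran are each shift-lead qualified, so the next rule applies.
Achebe and Oyelaran both have accumulated service hours 25332 hours, so the next rule applies.
Achebe and Oyelaran both have employee number 8772, so the next rule applies.
Among Achebe and Oyelaran, alphabetically by surname: Achebe before Oyelaran.
Mbeki, Fontaine, Greco, Petrov, Sato and Ivanova are each not shift-lead qualified, so the next rule applies.
Among Mbeki, Fontaine, Greco, Petrov, Sato and Ivanova, by accumulated service hours (lower first): Mbeki (4837 hours) before Fontaine, Greco, Petrov and Sato (17373 hours) before Ivanova (32809 hours).
Among Fontaine, Greco, Petrov and Sato, by employee number (lower first): Fontaine (7572) before Greco, Petrov and Sato (8535).
Among Greco, Petrov and Sato, alphabetically by surname: Greco before Petrov before Sato.
Order: Achebe, Oyelaran, Mbeki, Fontaine, Greco, Petrov, Sato, Ivanova.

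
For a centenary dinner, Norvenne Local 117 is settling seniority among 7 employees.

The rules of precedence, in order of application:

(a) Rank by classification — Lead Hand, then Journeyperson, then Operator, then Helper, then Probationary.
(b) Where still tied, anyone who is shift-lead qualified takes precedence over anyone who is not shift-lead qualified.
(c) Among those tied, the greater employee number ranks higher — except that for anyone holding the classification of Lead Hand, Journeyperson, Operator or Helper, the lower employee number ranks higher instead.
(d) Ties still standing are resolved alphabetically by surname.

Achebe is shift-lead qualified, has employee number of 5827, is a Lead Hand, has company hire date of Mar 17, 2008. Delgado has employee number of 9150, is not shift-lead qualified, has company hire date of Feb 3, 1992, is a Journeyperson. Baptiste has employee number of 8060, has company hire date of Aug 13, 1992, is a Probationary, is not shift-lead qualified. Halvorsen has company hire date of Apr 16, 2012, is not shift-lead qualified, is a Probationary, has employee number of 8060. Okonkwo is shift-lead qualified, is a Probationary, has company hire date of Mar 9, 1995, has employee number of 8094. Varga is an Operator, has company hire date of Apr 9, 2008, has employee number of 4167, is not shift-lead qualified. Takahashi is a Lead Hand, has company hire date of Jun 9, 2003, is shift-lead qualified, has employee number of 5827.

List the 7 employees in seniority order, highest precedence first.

Achebe, Takahashi, Delgado, Varga, Okonkwo, Baptiste, Halvorsen

By classification: Achebe and Takahashi (Lead Hand); then Delgado (Journeyperson); then Varga (Operator); then Okonkwo, Baptiste and Halvorsen (Probationary).
Achebe and Takahashi are each shift-lead qualified, so the next rule applies.
Achebe and Takahashi both have employee number 5827, so the next rule applies.
Among Achebe and Takahashi, alphabetically by surname: Achebe before Takahashi.
Among Okonkwo, Baptiste and Halvorsen, shift-lead qualified before not shift-lead qualified: Okonkwo (shift-lead qualified) before Baptiste and Halvorsen (not shift-lead qualified).
Baptiste and Halvorsen both have employee number 8060, so the next rule applies.
Among Baptiste and Halvorsen, alphabetically by surname: Baptiste before Halvorsen.
Full order: Achebe, Takahashi, Delgado, Varga, Okonkwo, Baptiste, Halvorsen.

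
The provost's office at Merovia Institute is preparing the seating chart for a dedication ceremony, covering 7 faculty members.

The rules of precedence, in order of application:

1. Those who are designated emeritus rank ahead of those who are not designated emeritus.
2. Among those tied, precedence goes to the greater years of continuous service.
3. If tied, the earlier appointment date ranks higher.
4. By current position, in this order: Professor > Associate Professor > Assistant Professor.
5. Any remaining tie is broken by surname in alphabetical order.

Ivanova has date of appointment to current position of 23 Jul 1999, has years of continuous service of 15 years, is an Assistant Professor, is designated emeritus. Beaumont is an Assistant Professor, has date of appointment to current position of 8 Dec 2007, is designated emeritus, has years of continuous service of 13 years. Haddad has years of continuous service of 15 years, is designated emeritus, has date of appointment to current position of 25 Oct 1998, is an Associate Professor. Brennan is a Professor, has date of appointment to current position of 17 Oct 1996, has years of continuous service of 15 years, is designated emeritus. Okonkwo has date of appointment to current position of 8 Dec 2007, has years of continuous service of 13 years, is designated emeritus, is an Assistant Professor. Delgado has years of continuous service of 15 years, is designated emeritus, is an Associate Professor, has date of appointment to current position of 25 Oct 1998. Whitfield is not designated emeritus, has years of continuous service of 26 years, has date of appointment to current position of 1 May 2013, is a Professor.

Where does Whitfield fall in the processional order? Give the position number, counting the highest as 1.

7

By the first rule: Brennan, Delgado, Haddad, Ivanova, Beaumont and Okonkwo (each designated emeritus); then Whitfield (not designated emeritus).
Among Brennan, Delgado, Haddad, Ivanova, Beaumont and Okonkwo, by years of continuous service (higher first): Brennan, Delgado, Haddad and Ivanova (15 years) before Beaumont and Okonkwo (13 years).
Among Brennan, Delgado, Haddad and Ivanova, by date of appointment to current position (earlier first): Brennan (17 Oct 1996) before Delgado and Haddad (25 Oct 1998) before Ivanova (23 Jul 1999).
Delgado and Haddad are each Associate Professor, so the next rule applies.
Among Delgado and Haddad, alphabetically by surname: Delgado before Haddad.
Beaumont and Okonkwo both have date of appointment to current position 8 Dec 2007, so the next rule applies.
Beaumont and Okonkwo are each Assistant Professor, so the next rule applies.
Among Beaumont and Okonkwo, alphabetically by surname: Beaumont before Okonkwo.
Order: Brennan, Delgado, Haddad, Ivanova, Beaumont, Okonkwo, Whitfield. So position 7.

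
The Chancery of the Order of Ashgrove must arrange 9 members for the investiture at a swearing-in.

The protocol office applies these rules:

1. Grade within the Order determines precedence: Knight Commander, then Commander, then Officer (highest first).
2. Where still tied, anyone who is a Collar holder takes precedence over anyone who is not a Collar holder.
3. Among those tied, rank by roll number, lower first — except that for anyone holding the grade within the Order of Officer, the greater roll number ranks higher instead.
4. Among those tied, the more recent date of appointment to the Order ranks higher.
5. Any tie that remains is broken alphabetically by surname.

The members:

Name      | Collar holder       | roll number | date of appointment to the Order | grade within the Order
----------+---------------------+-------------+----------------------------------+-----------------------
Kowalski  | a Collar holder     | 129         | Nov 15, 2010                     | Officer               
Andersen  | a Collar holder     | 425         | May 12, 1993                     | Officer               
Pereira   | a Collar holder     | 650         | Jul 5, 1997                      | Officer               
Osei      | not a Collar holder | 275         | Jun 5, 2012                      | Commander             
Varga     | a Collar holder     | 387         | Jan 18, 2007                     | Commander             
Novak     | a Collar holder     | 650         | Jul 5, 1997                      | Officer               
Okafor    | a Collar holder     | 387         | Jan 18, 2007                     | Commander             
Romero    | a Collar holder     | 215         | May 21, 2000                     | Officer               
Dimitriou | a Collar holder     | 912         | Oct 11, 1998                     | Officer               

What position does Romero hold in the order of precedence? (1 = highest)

8

By grade within the Order: Okafor, Varga and Osei (Commander); then Dimitriou, Novak, Pereira, Andersen, Romero and Kowalski (Officer).
Among Okafor, Varga and Osei, a Collar holder before not a Collar holder: Okafor and Varga (a Collar holder) before Osei (not a Collar holder).
Okafor and Varga both have roll number 387, so the next rule applies.
Okafor and Varga both have date of appointment to the Order Jan 18, 2007, so the next rule applies.
Among Okafor and Varga, alphabetically by surname: Okafor before Varga.
Dimitriou, Novak, Pereira, Andersen, Romero and Kowalski are each a Collar holder, so the next rule applies.
Among Dimitriou, Novak, Pereira, Andersen, Romero and Kowalski, by roll number (higher first) (reversed rule for this group): Dimitriou (912) before Novak and Pereira (650) before Andersen (425) before Romero (215) before Kowalski (129).
Novak and Pereira both have date of appointment to the Order Jul 5, 1997, so the next rule applies.
Among Novak and Pereira, alphabetically by surname: Novak before Pereira.
Order: Okafor, Varga, Osei, Dimitriou, Novak, Pereira, Andersen, Romero, Kowalski. So position 8.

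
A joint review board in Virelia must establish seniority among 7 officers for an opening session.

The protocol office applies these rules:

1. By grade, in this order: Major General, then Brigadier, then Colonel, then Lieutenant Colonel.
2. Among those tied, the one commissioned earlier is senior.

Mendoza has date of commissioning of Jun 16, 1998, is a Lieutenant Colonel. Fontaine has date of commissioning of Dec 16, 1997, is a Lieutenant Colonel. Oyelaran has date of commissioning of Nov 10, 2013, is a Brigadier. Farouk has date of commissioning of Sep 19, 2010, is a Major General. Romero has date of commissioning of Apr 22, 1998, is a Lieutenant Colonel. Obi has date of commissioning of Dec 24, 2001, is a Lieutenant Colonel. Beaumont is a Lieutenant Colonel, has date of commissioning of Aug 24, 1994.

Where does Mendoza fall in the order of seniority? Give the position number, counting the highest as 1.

6

By grade: Farouk (Major General); then Oyelaran (Brigadier); then Beaumont, Fontaine, Romero, Mendoza and Obi (Lieutenant Colonel).
Among Beaumont, Fontaine, Romero, Mendoza and Obi, by date of commissioning (earlier first): Beaumont (Aug 24, 1994) before Fontaine (Dec 16, 1997) before Romero (Apr 22, 1998) before Mendoza (Jun 16, 1998) before Obi (Dec 24, 2001).
Order: Farouk, Oyelaran, Beaumont, Fontaine, Romero, Mendoza, Obi. So position 6.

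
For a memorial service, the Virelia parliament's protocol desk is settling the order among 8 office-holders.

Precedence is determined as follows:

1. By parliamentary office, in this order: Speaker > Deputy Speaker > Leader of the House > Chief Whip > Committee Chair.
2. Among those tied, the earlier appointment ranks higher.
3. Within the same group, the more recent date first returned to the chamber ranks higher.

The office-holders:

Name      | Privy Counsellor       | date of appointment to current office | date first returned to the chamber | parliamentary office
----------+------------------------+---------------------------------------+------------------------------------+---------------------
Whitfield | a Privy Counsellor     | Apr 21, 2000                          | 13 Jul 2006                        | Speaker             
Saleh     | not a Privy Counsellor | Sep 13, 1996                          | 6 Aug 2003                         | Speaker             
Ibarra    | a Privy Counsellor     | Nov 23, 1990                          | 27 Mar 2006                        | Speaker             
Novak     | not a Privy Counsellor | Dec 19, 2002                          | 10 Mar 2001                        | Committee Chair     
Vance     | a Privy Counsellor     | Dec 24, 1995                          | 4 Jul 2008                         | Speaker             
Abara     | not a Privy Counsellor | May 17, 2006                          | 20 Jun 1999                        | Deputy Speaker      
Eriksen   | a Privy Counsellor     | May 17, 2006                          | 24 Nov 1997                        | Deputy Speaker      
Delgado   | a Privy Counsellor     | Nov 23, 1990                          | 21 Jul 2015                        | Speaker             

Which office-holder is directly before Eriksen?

By parliamentary office: Delgado, Ibarra, Vance, Saleh and Whitfield (Speaker); then Abara and Eriksen (Deputy Speaker); then Novak (Committee Chair).
Among Delgado, Ibarra, Vance, Saleh and Whitfield, by date of appointment to current office (earlier first): Delgado and Ibarra (Nov 23, 1990) before Vance (Dec 24, 1995) before Saleh (Sep 13, 1996) before Whitfield (Apr 21, 2000).
Among Delgado and Ibarra, by date first returned to the chamber (later first): Delgado (21 Jul 2015) before Ibarra (27 Mar 2006).
Abara and Eriksen both have date of appointment to current office May 17, 2006, so the next rule applies.
Among Abara and Eriksen, by date first returned to the chamber (later first): Abara (20 Jun 1999) before Eriksen (24 Nov 1997).
Order: Delgado, Ibarra, Vance, Saleh, Whitfield, Abara, Eriksen, Novak.

Abara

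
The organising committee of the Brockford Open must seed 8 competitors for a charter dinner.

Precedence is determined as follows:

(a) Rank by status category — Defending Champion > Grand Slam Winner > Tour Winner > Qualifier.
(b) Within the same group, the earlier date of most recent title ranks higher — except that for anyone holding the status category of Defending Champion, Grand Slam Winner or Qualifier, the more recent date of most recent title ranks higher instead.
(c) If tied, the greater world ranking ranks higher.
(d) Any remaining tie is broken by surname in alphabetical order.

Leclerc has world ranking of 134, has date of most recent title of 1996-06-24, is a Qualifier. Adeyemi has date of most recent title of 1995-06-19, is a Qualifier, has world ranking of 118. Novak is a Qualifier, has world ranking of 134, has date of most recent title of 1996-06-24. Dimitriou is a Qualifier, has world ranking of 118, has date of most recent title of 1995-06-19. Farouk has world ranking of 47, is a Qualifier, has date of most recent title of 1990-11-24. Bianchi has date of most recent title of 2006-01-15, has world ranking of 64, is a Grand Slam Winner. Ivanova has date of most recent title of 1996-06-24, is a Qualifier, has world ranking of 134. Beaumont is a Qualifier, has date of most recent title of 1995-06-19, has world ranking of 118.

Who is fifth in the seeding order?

Adeyemi

By status category: Bianchi (Grand Slam Winner); then Ivanova, Leclerc, Novak, Adeyemi, Beaumont, Dimitriou and Farouk (Qualifier).
Among Ivanova, Leclerc, Novak, Adeyemi, Beaumont, Dimitriou and Farouk, by date of most recent title (later first) (reversed rule for this group): Ivanova, Leclerc and Novak (1996-06-24) before Adeyemi, Beaumont and Dimitriou (1995-06-19) before Farouk (1990-11-24).
Ivanova, Leclerc and Novak all have world ranking 134, so the next rule applies.
Among Ivanova, Leclerc and Novak, alphabetically by surname: Ivanova before Leclerc before Novak.
Adeyemi, Beaumont and Dimitriou all have world ranking 118, so the next rule applies.
Among Adeyemi, Beaumont and Dimitriou, alphabetically by surname: Adeyemi before Beaumont before Dimitriou.
Order: Bianchi, Ivanova, Leclerc, Novak, Adeyemi, Beaumont, Dimitriou, Farouk.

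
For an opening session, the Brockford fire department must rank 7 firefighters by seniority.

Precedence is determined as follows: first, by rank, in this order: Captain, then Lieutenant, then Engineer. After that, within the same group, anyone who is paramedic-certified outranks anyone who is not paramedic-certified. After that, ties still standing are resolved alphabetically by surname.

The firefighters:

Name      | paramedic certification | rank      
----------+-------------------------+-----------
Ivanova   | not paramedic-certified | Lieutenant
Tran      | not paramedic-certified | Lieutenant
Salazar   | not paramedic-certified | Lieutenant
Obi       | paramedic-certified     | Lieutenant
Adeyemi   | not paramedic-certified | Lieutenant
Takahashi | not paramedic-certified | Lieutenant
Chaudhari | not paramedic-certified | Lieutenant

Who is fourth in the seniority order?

By rank: Obi, Adeyemi, Chaudhari, Ivanova, Salazar, Takahashi and Tran (Lieutenant).
Among Obi, Adeyemi, Chaudhari, Ivanova, Salazar, Takahashi and Tran, paramedic-certified before not paramedic-certified: Obi (paramedic-certified) before Adeyemi, Chaudhari, Ivanova, Salazar, Takahashi and Tran (not paramedic-certified).
Among Adeyemi, Chaudhari, Ivanova, Salazar, Takahashi and Tran, alphabetically by surname: Adeyemi before Chaudhari before Ivanova before Salazar before Takahashi before Tran.
Order: Obi, Adeyemi, Chaudhari, Ivanova, Salazar, Takahashi, Tran.

Ivanova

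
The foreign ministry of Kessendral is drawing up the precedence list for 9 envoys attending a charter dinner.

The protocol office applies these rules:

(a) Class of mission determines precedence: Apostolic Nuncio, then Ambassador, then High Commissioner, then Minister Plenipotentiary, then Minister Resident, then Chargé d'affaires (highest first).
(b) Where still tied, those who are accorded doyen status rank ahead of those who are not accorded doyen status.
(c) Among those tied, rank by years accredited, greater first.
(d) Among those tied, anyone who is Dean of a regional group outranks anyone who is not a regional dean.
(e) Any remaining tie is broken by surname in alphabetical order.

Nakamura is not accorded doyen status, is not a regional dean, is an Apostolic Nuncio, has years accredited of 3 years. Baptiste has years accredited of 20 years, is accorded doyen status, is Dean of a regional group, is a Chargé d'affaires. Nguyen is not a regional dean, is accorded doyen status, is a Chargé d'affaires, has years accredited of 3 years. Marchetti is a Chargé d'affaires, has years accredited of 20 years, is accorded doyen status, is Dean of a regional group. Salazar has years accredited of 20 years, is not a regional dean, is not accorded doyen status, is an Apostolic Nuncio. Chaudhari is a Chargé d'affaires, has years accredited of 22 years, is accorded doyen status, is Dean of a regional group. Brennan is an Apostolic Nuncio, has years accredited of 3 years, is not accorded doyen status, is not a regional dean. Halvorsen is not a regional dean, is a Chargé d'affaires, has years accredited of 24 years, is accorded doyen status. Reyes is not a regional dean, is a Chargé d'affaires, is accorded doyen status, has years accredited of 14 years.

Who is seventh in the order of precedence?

Marchetti

By class of mission: Salazar, Brennan and Nakamura (Apostolic Nuncio); then Halvorsen, Chaudhari, Baptiste, Marchetti, Reyes and Nguyen (Chargé d'affaires).
Salazar, Brennan and Nakamura are each not accorded doyen status, so the next rule applies.
Among Salazar, Brennan and Nakamura, by years accredited (higher first): Salazar (20 years) before Brennan and Nakamura (3 years).
Brennan and Nakamura are each not a regional dean, so the next rule applies.
Among Brennan and Nakamura, alphabetically by surname: Brennan before Nakamura.
Halvorsen, Chaudhari, Baptiste, Marchetti, Reyes and Nguyen are each accorded doyen status, so the next rule applies.
Among Halvorsen, Chaudhari, Baptiste, Marchetti, Reyes and Nguyen, by years accredited (higher first): Halvorsen (24 years) before Chaudhari (22 years) before Baptiste and Marchetti (20 years) before Reyes (14 years) before Nguyen (3 years).
Baptiste and Marchetti are each Dean of a regional group, so the next rule applies.
Among Baptiste and Marchetti, alphabetically by surname: Baptiste before Marchetti.
Order: Salazar, Brennan, Nakamura, Halvorsen, Chaudhari, Baptiste, Marchetti, Reyes, Nguyen.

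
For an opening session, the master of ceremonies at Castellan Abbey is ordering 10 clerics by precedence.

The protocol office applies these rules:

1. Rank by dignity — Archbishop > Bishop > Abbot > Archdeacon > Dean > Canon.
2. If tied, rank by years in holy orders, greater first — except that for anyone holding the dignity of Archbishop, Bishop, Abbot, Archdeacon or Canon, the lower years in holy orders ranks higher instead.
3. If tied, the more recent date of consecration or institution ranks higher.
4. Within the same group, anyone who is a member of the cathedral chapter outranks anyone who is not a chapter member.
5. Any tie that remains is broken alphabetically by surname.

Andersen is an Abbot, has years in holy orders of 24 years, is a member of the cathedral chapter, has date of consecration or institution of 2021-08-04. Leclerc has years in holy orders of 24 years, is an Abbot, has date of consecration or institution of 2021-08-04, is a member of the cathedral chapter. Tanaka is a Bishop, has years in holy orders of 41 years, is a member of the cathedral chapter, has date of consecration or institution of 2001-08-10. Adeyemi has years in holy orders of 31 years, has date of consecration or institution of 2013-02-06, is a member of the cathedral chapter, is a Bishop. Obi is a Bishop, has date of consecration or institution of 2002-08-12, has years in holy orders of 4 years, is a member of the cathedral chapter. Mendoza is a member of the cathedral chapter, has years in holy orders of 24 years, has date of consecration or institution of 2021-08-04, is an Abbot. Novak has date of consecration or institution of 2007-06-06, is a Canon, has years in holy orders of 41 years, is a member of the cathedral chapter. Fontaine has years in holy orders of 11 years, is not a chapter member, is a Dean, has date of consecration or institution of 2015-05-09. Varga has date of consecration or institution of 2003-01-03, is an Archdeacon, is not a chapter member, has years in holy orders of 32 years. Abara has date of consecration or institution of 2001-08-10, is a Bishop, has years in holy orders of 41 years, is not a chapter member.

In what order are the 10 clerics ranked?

Obi, Adeyemi, Tanaka, Abara, Andersen, Leclerc, Mendoza, Varga, Fontaine, Novak

By dignity: Obi, Adeyemi, Tanaka and Abara (Bishop); then Andersen, Leclerc and Mendoza (Abbot); then Varga (Archdeacon); then Fontaine (Dean); then Novak (Canon).
Among Obi, Adeyemi, Tanaka and Abara, by years in holy orders (lower first) (reversed rule for this group): Obi (4 years) before Adeyemi (31 years) before Tanaka and Abara (41 years).
Tanaka and Abara both have date of consecration or institution 2001-08-10, so the next rule applies.
Among Tanaka and Abara, a member of the cathedral chapter before not a chapter member: Tanaka (a member of the cathedral chapter) before Abara (not a chapter member).
Andersen, Leclerc and Mendoza all have years in holy orders 24 years, so the next rule applies.
Andersen, Leclerc and Mendoza all have date of consecration or institution 2021-08-04, so the next rule applies.
Andersen, Leclerc and Mendoza are each a member of the cathedral chapter, so the next rule applies.
Among Andersen, Leclerc and Mendoza, alphabetically by surname: Andersen before Leclerc before Mendoza.
Full order: Obi, Adeyemi, Tanaka, Abara, Andersen, Leclerc, Mendoza, Varga, Fontaine, Novak.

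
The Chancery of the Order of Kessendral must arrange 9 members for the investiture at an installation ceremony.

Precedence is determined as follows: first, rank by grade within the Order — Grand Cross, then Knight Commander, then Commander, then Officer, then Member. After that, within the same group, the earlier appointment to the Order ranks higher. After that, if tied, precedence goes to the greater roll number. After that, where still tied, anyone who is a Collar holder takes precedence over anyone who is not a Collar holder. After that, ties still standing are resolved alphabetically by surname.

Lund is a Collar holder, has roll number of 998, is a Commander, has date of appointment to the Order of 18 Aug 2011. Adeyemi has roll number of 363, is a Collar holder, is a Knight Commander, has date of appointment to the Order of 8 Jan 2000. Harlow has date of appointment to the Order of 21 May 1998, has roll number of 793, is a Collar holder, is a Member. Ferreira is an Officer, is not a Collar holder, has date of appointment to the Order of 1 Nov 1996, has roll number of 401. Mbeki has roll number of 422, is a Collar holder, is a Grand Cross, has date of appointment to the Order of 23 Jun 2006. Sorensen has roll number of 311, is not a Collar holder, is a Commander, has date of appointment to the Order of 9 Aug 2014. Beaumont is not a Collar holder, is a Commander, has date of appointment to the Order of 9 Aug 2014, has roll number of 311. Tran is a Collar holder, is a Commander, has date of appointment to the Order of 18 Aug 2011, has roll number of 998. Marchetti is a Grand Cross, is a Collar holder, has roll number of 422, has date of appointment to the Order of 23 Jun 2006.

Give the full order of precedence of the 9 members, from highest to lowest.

By grade within the Order: Marchetti and Mbeki (Grand Cross); then Adeyemi (Knight Commander); then Lund, Tran, Beaumont and Sorensen (Commander); then Ferreira (Officer); then Harlow (Member).
Marchetti and Mbeki both have date of appointment to the Order 23 Jun 2006, so the next rule applies.
Marchetti and Mbeki both have roll number 422, so the next rule applies.
Marchetti and Mbeki are each a Collar holder, so the next rule applies.
Among Marchetti and Mbeki, alphabetically by surname: Marchetti before Mbeki.
Among Lund, Tran, Beaumont and Sorensen, by date of appointment to the Order (earlier first): Lund and Tran (18 Aug 2011) before Beaumont and Sorensen (9 Aug 2014).
Lund and Tran both have roll number 998, so the next rule applies.
Lund and Tran are each a Collar holder, so the next rule applies.
Among Lund and Tran, alphabetically by surname: Lund before Tran.
Beaumont and Sorensen both have roll number 311, so the next rule applies.
Beaumont and Sorensen are each not a Collar holder, so the next rule applies.
Among Beaumont and Sorensen, alphabetically by surname: Beaumont before Sorensen.
Full order: Marchetti, Mbeki, Adeyemi, Lund, Tran, Beaumont, Sorensen, Ferreira, Harlow.

Marchetti, Mbeki, Adeyemi, Lund, Tran, Beaumont, Sorensen, Ferreira, Harlow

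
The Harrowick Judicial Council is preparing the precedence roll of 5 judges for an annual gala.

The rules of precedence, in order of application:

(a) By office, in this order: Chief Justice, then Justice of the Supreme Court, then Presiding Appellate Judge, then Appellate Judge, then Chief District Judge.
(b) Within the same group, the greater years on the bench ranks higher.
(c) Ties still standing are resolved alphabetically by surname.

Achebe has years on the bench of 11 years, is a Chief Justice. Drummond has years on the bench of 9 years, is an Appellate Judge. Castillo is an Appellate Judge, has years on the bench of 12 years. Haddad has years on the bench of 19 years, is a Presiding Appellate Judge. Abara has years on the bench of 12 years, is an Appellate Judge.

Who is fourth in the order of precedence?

Castillo

By office: Achebe (Chief Justice); then Haddad (Presiding Appellate Judge); then Abara, Castillo and Drummond (Appellate Judge).
Among Abara, Castillo and Drummond, by years on the bench (higher first): Abara and Castillo (12 years) before Drummond (9 years).
Among Abara and Castillo, alphabetically by surname: Abara before Castillo.
Order: Achebe, Haddad, Abara, Castillo, Drummond.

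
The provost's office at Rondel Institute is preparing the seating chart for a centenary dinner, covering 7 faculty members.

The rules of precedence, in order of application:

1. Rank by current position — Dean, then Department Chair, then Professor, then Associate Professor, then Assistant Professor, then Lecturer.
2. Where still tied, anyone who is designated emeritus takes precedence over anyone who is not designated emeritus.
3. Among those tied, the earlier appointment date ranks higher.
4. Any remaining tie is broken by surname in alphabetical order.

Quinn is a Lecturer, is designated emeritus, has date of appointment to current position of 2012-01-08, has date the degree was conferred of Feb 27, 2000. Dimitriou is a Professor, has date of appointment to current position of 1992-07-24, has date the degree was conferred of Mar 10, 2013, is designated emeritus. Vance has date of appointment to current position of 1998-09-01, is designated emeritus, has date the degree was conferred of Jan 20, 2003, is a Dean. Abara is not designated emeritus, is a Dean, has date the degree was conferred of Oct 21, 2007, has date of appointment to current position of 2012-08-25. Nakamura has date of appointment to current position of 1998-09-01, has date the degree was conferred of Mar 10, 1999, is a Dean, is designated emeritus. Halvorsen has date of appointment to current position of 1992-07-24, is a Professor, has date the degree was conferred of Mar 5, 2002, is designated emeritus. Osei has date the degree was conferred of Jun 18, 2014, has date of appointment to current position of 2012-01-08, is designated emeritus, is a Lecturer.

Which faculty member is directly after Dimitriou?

By current position: Nakamura, Vance and Abara (Dean); then Dimitriou and Halvorsen (Professor); then Osei and Quinn (Lecturer).
Among Nakamura, Vance and Abara, designated emeritus before not designated emeritus: Nakamura and Vance (designated emeritus) before Abara (not designated emeritus).
Nakamura and Vance both have date of appointment to current position 1998-09-01, so the next rule applies.
Among Nakamura and Vance, alphabetically by surname: Nakamura before Vance.
Dimitriou and Halvorsen are each designated emeritus, so the next rule applies.
Dimitriou and Halvorsen both have date of appointment to current position 1992-07-24, so the next rule applies.
Among Dimitriou and Halvorsen, alphabetically by surname: Dimitriou before Halvorsen.
Osei and Quinn are each designated emeritus, so the next rule applies.
Osei and Quinn both have date of appointment to current position 2012-01-08, so the next rule applies.
Among Osei and Quinn, alphabetically by surname: Osei before Quinn.
Order: Nakamura, Vance, Abara, Dimitriou, Halvorsen, Osei, Quinn.

Halvorsen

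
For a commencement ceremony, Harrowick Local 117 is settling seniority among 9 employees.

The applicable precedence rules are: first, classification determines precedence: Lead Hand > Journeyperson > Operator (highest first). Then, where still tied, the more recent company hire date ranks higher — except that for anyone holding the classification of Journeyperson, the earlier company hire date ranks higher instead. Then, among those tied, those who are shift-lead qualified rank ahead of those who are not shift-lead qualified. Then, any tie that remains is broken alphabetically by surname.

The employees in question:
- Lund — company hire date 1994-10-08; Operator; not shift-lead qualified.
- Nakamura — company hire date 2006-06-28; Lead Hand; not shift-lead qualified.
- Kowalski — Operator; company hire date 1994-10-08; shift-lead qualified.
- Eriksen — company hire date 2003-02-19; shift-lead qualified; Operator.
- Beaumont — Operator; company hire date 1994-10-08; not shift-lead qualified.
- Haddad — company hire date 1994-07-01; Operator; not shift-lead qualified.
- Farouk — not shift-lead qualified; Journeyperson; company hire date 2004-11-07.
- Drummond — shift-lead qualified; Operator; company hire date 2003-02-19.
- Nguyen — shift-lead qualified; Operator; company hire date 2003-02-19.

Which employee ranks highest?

Nakamura

By classification: Nakamura (Lead Hand); then Farouk (Journeyperson); then Drummond, Eriksen, Nguyen, Kowalski, Beaumont, Lund and Haddad (Operator).
Among Drummond, Eriksen, Nguyen, Kowalski, Beaumont, Lund and Haddad, by company hire date (later first): Drummond, Eriksen and Nguyen (2003-02-19) before Kowalski, Beaumont and Lund (1994-10-08) before Haddad (1994-07-01).
Drummond, Eriksen and Nguyen are each shift-lead qualified, so the next rule applies.
Among Drummond, Eriksen and Nguyen, alphabetically by surname: Drummond before Eriksen before Nguyen.
Among Kowalski, Beaumont and Lund, shift-lead qualified before not shift-lead qualified: Kowalski (shift-lead qualified) before Beaumont and Lund (not shift-lead qualified).
Among Beaumont and Lund, alphabetically by surname: Beaumont before Lund.
Order: Nakamura, Farouk, Drummond, Eriksen, Nguyen, Kowalski, Beaumont, Lund, Haddad.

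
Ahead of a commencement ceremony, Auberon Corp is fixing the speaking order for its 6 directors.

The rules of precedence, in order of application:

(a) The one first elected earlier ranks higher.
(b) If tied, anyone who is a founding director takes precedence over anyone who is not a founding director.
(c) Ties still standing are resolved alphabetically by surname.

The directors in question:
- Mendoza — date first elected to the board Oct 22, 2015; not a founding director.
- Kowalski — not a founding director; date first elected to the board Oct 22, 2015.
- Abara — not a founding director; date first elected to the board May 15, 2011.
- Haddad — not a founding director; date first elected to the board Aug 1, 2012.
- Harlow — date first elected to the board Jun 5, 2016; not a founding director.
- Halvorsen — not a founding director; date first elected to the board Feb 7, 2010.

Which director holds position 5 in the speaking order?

Mendoza

By date first elected to the board (earlier first): Halvorsen (Feb 7, 2010); then Abara (May 15, 2011); then Haddad (Aug 1, 2012); then Kowalski and Mendoza (both Oct 22, 2015); then Harlow (Jun 5, 2016).
Kowalski and Mendoza are each not a founding director, so the next rule applies.
Among Kowalski and Mendoza, alphabetically by surname: Kowalski before Mendoza.
Order: Halvorsen, Abara, Haddad, Kowalski, Mendoza, Harlow.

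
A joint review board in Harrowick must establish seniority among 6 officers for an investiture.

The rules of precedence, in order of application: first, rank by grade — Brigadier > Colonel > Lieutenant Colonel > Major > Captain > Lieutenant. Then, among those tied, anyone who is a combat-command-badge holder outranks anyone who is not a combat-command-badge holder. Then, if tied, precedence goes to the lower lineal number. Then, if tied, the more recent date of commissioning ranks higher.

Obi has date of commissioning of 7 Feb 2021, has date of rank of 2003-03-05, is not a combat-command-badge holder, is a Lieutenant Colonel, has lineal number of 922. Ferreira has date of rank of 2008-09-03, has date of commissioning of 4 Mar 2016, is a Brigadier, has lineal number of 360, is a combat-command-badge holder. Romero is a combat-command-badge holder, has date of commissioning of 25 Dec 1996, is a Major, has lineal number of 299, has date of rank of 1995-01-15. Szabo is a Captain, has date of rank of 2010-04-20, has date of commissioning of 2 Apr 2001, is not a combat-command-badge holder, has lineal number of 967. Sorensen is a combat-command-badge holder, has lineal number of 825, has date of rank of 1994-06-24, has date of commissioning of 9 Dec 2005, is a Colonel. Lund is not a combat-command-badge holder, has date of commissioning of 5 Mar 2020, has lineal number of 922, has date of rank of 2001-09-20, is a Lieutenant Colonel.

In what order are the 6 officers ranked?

Ferreira, Sorensen, Obi, Lund, Romero, Szabo

By grade: Ferreira (Brigadier); then Sorensen (Colonel); then Obi and Lund (Lieutenant Colonel); then Romero (Major); then Szabo (Captain).
Obi and Lund are each not a combat-command-badge holder, so the next rule applies.
Obi and Lund both have lineal number 922, so the next rule applies.
Among Obi and Lund, by date of commissioning (later first): Obi (7 Feb 2021) before Lund (5 Mar 2020).
Full order: Ferreira, Sorensen, Obi, Lund, Romero, Szabo.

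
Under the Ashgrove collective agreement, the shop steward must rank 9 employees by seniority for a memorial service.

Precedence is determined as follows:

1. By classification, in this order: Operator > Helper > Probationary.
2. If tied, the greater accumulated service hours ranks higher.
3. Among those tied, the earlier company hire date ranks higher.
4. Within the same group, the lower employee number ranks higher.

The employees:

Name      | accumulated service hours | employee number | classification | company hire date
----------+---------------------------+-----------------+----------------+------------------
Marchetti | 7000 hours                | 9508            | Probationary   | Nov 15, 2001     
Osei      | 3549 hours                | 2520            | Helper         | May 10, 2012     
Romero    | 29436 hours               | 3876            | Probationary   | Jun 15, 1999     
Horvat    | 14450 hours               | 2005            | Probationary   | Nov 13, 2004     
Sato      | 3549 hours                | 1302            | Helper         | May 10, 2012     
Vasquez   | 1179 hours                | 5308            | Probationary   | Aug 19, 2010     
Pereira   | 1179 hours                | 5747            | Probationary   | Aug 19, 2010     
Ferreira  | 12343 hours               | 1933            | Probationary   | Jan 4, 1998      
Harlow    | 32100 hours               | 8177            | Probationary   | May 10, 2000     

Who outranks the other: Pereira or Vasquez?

Vasquez

By classification: Sato and Osei (Helper); then Harlow, Romero, Horvat, Ferreira, Marchetti, Vasquez and Pereira (Probationary).
Sato and Osei both have accumulated service hours 3549 hours, so the next rule applies.
Sato and Osei both have company hire date May 10, 2012, so the next rule applies.
Among Sato and Osei, by employee number (lower first): Sato (1302) before Osei (2520).
Among Harlow, Romero, Horvat, Ferreira, Marchetti, Vasquez and Pereira, by accumulated service hours (higher first): Harlow (32100 hours) before Romero (29436 hours) before Horvat (14450 hours) before Ferreira (12343 hours) before Marchetti (7000 hours) before Vasquez and Pereira (1179 hours).
Vasquez and Pereira both have company hire date Aug 19, 2010, so the next rule applies.
Among Vasquez and Pereira, by employee number (lower first): Vasquez (5308) before Pereira (5747).
So Vasquez takes precedence.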